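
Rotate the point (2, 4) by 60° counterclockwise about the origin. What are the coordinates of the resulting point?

Rotation matrix for 60°: [[cos 60°, -sin 60°], [sin 60°, cos 60°]] ≈ [[0.500000, -0.866025], [0.866025, 0.500000]]
[[0.500000, -0.866025], [0.866025, 0.500000]] × [2, 4]ᵀ ≈ [-2.4641, 3.7321]ᵀ
Result: (-2.4641, 3.7321)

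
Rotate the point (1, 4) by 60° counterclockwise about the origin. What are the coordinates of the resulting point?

Rotation matrix for 60°: [[cos 60°, -sin 60°], [sin 60°, cos 60°]] ≈ [[0.500000, -0.866025], [0.866025, 0.500000]]
[[0.500000, -0.866025], [0.866025, 0.500000]] × [1, 4]ᵀ ≈ [-2.9641, 2.8660]ᵀ
Result: (-2.9641, 2.8660)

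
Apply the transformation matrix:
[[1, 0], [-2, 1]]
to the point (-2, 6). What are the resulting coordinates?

Matrix multiplication:
[[1, 0], [-2, 1]] × [-2, 6]ᵀ
= [(1)(-2) + (0)(6), (-2)(-2) + (1)(6)]ᵀ
= [-2, 10]ᵀ
Result: (-2, 10)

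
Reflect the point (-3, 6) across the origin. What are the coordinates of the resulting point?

Reflection across origin: (-3, 6) → (3, -6)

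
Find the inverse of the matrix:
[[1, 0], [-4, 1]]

For [[a,b],[c,d]], inverse = (1/det)·[[d,-b],[-c,a]]
det = (1)(1) - (0)(-4) = 1 - 0 = 1
Inverse = [[1, 0], [4, 1]]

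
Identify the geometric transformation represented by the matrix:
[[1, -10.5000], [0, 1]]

This matrix represents: horizontal shear with factor -10.5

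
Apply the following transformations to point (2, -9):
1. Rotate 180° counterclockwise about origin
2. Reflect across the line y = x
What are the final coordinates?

Step 1: Rotate 180° → (-2, 9)
Step 2: Reflect across line y = x → (9, -2)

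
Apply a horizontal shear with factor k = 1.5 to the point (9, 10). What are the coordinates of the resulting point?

Shear matrix for horizontal shear with factor k = 1.5:
[[1, 1.50], [0, 1]]
Result: (9, 10) → (24, 10)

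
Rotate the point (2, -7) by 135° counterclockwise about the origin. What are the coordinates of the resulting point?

Rotation matrix for 135°: [[cos 135°, -sin 135°], [sin 135°, cos 135°]] ≈ [[-0.707107, -0.707107], [0.707107, -0.707107]]
[[-0.707107, -0.707107], [0.707107, -0.707107]] × [2, -7]ᵀ ≈ [3.5355, 6.3640]ᵀ
Result: (3.5355, 6.3640)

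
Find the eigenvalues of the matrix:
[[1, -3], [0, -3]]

Characteristic equation: det(A - λI) = 0
λ² - (trace)λ + (det) = 0
trace = 1 + -3 = -2, det = (1)(-3) - (-3)(0) = -3
λ² - (-2)λ + (-3) = 0
λ = (-2 ± √((-2)² - 4·(-3))) / 2 = (-2 ± √16) / 2
Solving: λ = -3, 1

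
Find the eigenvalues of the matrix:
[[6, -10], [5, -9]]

Characteristic equation: det(A - λI) = 0
λ² - (trace)λ + (det) = 0
trace = 6 + -9 = -3, det = (6)(-9) - (-10)(5) = -4
λ² - (-3)λ + (-4) = 0
λ = (-3 ± √((-3)² - 4·(-4))) / 2 = (-3 ± √25) / 2
Solving: λ = -4, 1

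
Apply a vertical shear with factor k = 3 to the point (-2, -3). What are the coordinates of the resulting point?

Shear matrix for vertical shear with factor k = 3:
[[1, 0], [3, 1]]
Result: (-2, -3) → (-2, -9)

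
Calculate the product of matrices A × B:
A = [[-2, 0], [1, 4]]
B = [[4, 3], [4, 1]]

Matrix multiplication:
C[0][0] = -2×4 + 0×4 = -8
C[0][1] = -2×3 + 0×1 = -6
C[1][0] = 1×4 + 4×4 = 20
C[1][1] = 1×3 + 4×1 = 7
Result: [[-8, -6], [20, 7]]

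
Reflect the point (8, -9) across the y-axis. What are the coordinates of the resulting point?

Reflection across y-axis: (8, -9) → (-8, -9)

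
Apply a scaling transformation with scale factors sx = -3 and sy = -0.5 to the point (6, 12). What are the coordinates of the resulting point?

Scaling matrix:
[[-3, 0], [0, -0.50]]
Result: (6 × -3, 12 × -0.5) = (-18, -6)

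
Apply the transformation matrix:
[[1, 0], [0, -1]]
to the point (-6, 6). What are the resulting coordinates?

Matrix multiplication:
[[1, 0], [0, -1]] × [-6, 6]ᵀ
= [(1)(-6) + (0)(6), (0)(-6) + (-1)(6)]ᵀ
= [-6, -6]ᵀ
Result: (-6, -6)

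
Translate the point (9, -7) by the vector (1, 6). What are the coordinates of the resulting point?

Translation by (1, 6) (homogeneous matrix [[1, 0, 1], [0, 1, 6], [0, 0, 1]]):
x' = 9 + 1 = 10
y' = -7 + 6 = -1
Result: (10, -1)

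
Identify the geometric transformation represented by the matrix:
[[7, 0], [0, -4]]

This matrix represents: non-uniform scaling by sx = 7, sy = -4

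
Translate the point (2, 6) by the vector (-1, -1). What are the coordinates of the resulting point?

Translation by (-1, -1) (homogeneous matrix [[1, 0, -1], [0, 1, -1], [0, 0, 1]]):
x' = 2 + -1 = 1
y' = 6 + -1 = 5
Result: (1, 5)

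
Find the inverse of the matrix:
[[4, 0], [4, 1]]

For [[a,b],[c,d]], inverse = (1/det)·[[d,-b],[-c,a]]
det = (4)(1) - (0)(4) = 4 - 0 = 4
Inverse = (1/4)·[[1, 0], [-4, 4]]
= [[1/4, 0], [-1, 1]]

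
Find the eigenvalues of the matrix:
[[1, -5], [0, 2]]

Characteristic equation: det(A - λI) = 0
λ² - (trace)λ + (det) = 0
trace = 1 + 2 = 3, det = (1)(2) - (-5)(0) = 2
λ² - (3)λ + (2) = 0
λ = (3 ± √((3)² - 4·(2))) / 2 = (3 ± √1) / 2
Solving: λ = 1, 2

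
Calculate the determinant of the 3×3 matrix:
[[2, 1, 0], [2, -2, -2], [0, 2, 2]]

Expansion along first row:
det = 2·det([[-2,-2],[2,2]]) - 1·det([[2,-2],[0,2]]) + 0·det([[2,-2],[0,2]])
    = 2·(-2·2 - -2·2) - 1·(2·2 - -2·0) + 0·(2·2 - -2·0)
    = 2·0 - 1·4 + 0·4
    = 0 + -4 + 0 = -4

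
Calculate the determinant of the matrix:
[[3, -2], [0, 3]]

For a 2×2 matrix [[a, b], [c, d]], det = ad - bc
det = (3)(3) - (-2)(0) = 9 - 0 = 9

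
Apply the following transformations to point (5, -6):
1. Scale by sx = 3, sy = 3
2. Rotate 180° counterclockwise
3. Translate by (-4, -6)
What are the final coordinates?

Step 1: Scale → (15, -18)
Step 2: Rotate 180° → (-15, 18)
Step 3: Translate → (-19, 12)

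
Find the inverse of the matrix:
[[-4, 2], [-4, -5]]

For [[a,b],[c,d]], inverse = (1/det)·[[d,-b],[-c,a]]
det = (-4)(-5) - (2)(-4) = 20 - -8 = 28
Inverse = (1/28)·[[-5, -2], [4, -4]]
= [[-5/28, -1/14], [1/7, -1/7]]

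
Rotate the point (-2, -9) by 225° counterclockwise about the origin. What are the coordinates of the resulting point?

Rotation matrix for 225°: [[cos 225°, -sin 225°], [sin 225°, cos 225°]] ≈ [[-0.707107, 0.707107], [-0.707107, -0.707107]]
[[-0.707107, 0.707107], [-0.707107, -0.707107]] × [-2, -9]ᵀ ≈ [-4.9497, 7.7782]ᵀ
Result: (-4.9497, 7.7782)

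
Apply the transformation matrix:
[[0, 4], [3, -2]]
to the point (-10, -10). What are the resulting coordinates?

Matrix multiplication:
[[0, 4], [3, -2]] × [-10, -10]ᵀ
= [(0)(-10) + (4)(-10), (3)(-10) + (-2)(-10)]ᵀ
= [-40, -10]ᵀ
Result: (-40, -10)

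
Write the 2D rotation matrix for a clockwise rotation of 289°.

Rotation matrix formula: [[cos θ, -sin θ], [sin θ, cos θ]]
A clockwise rotation by 289° is equivalent to a counterclockwise rotation by -289°.
For θ = -289°:
cos(-289°) = 0.3256
sin(-289°) = 0.9455
Result: [[0.3256, -0.9455], [0.9455, 0.3256]]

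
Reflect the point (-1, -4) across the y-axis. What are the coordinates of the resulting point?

Reflection across y-axis: (-1, -4) → (1, -4)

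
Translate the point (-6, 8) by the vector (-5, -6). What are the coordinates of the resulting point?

Translation by (-5, -6) (homogeneous matrix [[1, 0, -5], [0, 1, -6], [0, 0, 1]]):
x' = -6 + -5 = -11
y' = 8 + -6 = 2
Result: (-11, 2)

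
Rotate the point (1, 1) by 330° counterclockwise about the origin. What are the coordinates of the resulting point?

Rotation matrix for 330°: [[cos 330°, -sin 330°], [sin 330°, cos 330°]] ≈ [[0.866025, 0.500000], [-0.500000, 0.866025]]
[[0.866025, 0.500000], [-0.500000, 0.866025]] × [1, 1]ᵀ ≈ [1.3660, 0.3660]ᵀ
Result: (1.3660, 0.3660)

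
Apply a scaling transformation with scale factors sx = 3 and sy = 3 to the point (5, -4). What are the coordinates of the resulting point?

Scaling matrix:
[[3, 0], [0, 3]]
Result: (5 × 3, -4 × 3) = (15, -12)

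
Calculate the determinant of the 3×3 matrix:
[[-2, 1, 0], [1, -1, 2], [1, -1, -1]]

Expansion along first row:
det = -2·det([[-1,2],[-1,-1]]) - 1·det([[1,2],[1,-1]]) + 0·det([[1,-1],[1,-1]])
    = -2·(-1·-1 - 2·-1) - 1·(1·-1 - 2·1) + 0·(1·-1 - -1·1)
    = -2·3 - 1·-3 + 0·0
    = -6 + 3 + 0 = -3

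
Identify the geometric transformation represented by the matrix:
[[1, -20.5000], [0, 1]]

This matrix represents: horizontal shear with factor -20.5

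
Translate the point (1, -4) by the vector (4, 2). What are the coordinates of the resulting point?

Translation by (4, 2) (homogeneous matrix [[1, 0, 4], [0, 1, 2], [0, 0, 1]]):
x' = 1 + 4 = 5
y' = -4 + 2 = -2
Result: (5, -2)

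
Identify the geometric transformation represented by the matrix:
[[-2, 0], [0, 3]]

This matrix represents: non-uniform scaling by sx = -2, sy = 3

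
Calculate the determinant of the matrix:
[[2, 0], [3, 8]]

For a 2×2 matrix [[a, b], [c, d]], det = ad - bc
det = (2)(8) - (0)(3) = 16 - 0 = 16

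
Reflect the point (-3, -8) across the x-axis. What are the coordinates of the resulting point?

Reflection across x-axis: (-3, -8) → (-3, 8)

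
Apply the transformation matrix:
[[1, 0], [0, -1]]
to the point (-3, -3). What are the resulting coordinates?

Matrix multiplication:
[[1, 0], [0, -1]] × [-3, -3]ᵀ
= [(1)(-3) + (0)(-3), (0)(-3) + (-1)(-3)]ᵀ
= [-3, 3]ᵀ
Result: (-3, 3)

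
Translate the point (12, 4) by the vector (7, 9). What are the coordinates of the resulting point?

Translation by (7, 9) (homogeneous matrix [[1, 0, 7], [0, 1, 9], [0, 0, 1]]):
x' = 12 + 7 = 19
y' = 4 + 9 = 13
Result: (19, 13)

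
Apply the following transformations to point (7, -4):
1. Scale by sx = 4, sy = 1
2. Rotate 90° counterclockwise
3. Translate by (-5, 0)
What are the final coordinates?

Step 1: Scale → (28, -4)
Step 2: Rotate 90° → (4, 28)
Step 3: Translate → (-1, 28)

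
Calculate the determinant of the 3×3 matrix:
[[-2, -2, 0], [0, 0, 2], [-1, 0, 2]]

Expansion along first row:
det = -2·det([[0,2],[0,2]]) - -2·det([[0,2],[-1,2]]) + 0·det([[0,0],[-1,0]])
    = -2·(0·2 - 2·0) - -2·(0·2 - 2·-1) + 0·(0·0 - 0·-1)
    = -2·0 - -2·2 + 0·0
    = 0 + 4 + 0 = 4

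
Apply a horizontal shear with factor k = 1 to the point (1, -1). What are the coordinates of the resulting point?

Shear matrix for horizontal shear with factor k = 1:
[[1, 1], [0, 1]]
Result: (1, -1) → (0, -1)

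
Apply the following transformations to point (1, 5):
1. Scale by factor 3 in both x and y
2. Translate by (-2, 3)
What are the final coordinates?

Step 1: Scale (1, 5) by 3 → (3, 15)
Step 2: Translate by (-2, 3) → (1, 18)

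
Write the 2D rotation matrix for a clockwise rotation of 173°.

Rotation matrix formula: [[cos θ, -sin θ], [sin θ, cos θ]]
A clockwise rotation by 173° is equivalent to a counterclockwise rotation by -173°.
For θ = -173°:
cos(-173°) = -0.9925
sin(-173°) = -0.1219
Result: [[-0.9925, 0.1219], [-0.1219, -0.9925]]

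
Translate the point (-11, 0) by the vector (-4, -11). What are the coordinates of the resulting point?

Translation by (-4, -11) (homogeneous matrix [[1, 0, -4], [0, 1, -11], [0, 0, 1]]):
x' = -11 + -4 = -15
y' = 0 + -11 = -11
Result: (-15, -11)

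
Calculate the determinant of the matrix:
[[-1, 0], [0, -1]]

For a 2×2 matrix [[a, b], [c, d]], det = ad - bc
det = (-1)(-1) - (0)(0) = 1 - 0 = 1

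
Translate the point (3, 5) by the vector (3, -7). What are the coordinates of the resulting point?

Translation by (3, -7) (homogeneous matrix [[1, 0, 3], [0, 1, -7], [0, 0, 1]]):
x' = 3 + 3 = 6
y' = 5 + -7 = -2
Result: (6, -2)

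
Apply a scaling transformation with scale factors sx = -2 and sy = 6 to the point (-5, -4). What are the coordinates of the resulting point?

Scaling matrix:
[[-2, 0], [0, 6]]
Result: (-5 × -2, -4 × 6) = (10, -24)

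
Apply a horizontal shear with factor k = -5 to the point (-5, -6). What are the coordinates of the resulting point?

Shear matrix for horizontal shear with factor k = -5:
[[1, -5], [0, 1]]
Result: (-5, -6) → (25, -6)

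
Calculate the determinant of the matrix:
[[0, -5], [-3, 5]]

For a 2×2 matrix [[a, b], [c, d]], det = ad - bc
det = (0)(5) - (-5)(-3) = 0 - 15 = -15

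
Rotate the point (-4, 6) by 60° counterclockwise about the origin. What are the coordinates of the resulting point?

Rotation matrix for 60°: [[cos 60°, -sin 60°], [sin 60°, cos 60°]] ≈ [[0.500000, -0.866025], [0.866025, 0.500000]]
[[0.500000, -0.866025], [0.866025, 0.500000]] × [-4, 6]ᵀ ≈ [-7.1962, -0.4641]ᵀ
Result: (-7.1962, -0.4641)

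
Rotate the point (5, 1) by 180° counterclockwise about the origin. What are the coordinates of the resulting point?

Rotation matrix for 180°: [[cos 180°, -sin 180°], [sin 180°, cos 180°]] = [[-1, 0], [0, -1]]
[[-1, 0], [0, -1]] × [5, 1]ᵀ = [-5, -1]ᵀ
Result: (-5, -1)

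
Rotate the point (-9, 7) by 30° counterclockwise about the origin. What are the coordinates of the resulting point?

Rotation matrix for 30°: [[cos 30°, -sin 30°], [sin 30°, cos 30°]] ≈ [[0.866025, -0.500000], [0.500000, 0.866025]]
[[0.866025, -0.500000], [0.500000, 0.866025]] × [-9, 7]ᵀ ≈ [-11.2942, 1.5622]ᵀ
Result: (-11.2942, 1.5622)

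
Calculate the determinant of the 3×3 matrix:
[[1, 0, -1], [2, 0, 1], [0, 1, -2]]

Expansion along first row:
det = 1·det([[0,1],[1,-2]]) - 0·det([[2,1],[0,-2]]) + -1·det([[2,0],[0,1]])
    = 1·(0·-2 - 1·1) - 0·(2·-2 - 1·0) + -1·(2·1 - 0·0)
    = 1·-1 - 0·-4 + -1·2
    = -1 + 0 + -2 = -3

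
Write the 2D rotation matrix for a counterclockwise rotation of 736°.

Rotation matrix formula: [[cos θ, -sin θ], [sin θ, cos θ]]
For θ = 736°:
cos(736°) = 0.9613
sin(736°) = 0.2756
Result: [[0.9613, -0.2756], [0.2756, 0.9613]]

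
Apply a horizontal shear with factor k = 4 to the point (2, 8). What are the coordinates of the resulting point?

Shear matrix for horizontal shear with factor k = 4:
[[1, 4], [0, 1]]
Result: (2, 8) → (34, 8)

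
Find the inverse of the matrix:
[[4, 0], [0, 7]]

For [[a,b],[c,d]], inverse = (1/det)·[[d,-b],[-c,a]]
det = (4)(7) - (0)(0) = 28 - 0 = 28
Inverse = (1/28)·[[7, 0], [0, 4]]
= [[1/4, 0], [0, 1/7]]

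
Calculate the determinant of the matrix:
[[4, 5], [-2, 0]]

For a 2×2 matrix [[a, b], [c, d]], det = ad - bc
det = (4)(0) - (5)(-2) = 0 - -10 = 10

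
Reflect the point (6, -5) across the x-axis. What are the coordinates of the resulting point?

Reflection across x-axis: (6, -5) → (6, 5)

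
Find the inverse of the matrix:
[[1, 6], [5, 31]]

For [[a,b],[c,d]], inverse = (1/det)·[[d,-b],[-c,a]]
det = (1)(31) - (6)(5) = 31 - 30 = 1
Inverse = [[31, -6], [-5, 1]]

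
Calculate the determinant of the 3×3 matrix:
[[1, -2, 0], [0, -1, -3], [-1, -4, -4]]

Expansion along first row:
det = 1·det([[-1,-3],[-4,-4]]) - -2·det([[0,-3],[-1,-4]]) + 0·det([[0,-1],[-1,-4]])
    = 1·(-1·-4 - -3·-4) - -2·(0·-4 - -3·-1) + 0·(0·-4 - -1·-1)
    = 1·-8 - -2·-3 + 0·-1
    = -8 + -6 + 0 = -14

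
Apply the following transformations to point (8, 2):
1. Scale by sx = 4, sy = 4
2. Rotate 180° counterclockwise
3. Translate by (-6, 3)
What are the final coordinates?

Step 1: Scale → (32, 8)
Step 2: Rotate 180° → (-32, -8)
Step 3: Translate → (-38, -5)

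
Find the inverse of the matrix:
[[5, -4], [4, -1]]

For [[a,b],[c,d]], inverse = (1/det)·[[d,-b],[-c,a]]
det = (5)(-1) - (-4)(4) = -5 - -16 = 11
Inverse = (1/11)·[[-1, 4], [-4, 5]]
= [[-1/11, 4/11], [-4/11, 5/11]]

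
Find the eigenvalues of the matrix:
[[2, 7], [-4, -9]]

Characteristic equation: det(A - λI) = 0
λ² - (trace)λ + (det) = 0
trace = 2 + -9 = -7, det = (2)(-9) - (7)(-4) = 10
λ² - (-7)λ + (10) = 0
λ = (-7 ± √((-7)² - 4·(10))) / 2 = (-7 ± √9) / 2
Solving: λ = -5, -2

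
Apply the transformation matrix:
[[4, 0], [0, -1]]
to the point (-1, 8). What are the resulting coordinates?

Matrix multiplication:
[[4, 0], [0, -1]] × [-1, 8]ᵀ
= [(4)(-1) + (0)(8), (0)(-1) + (-1)(8)]ᵀ
= [-4, -8]ᵀ
Result: (-4, -8)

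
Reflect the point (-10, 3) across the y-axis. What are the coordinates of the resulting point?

Reflection across y-axis: (-10, 3) → (10, 3)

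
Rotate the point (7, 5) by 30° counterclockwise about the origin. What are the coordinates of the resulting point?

Rotation matrix for 30°: [[cos 30°, -sin 30°], [sin 30°, cos 30°]] ≈ [[0.866025, -0.500000], [0.500000, 0.866025]]
[[0.866025, -0.500000], [0.500000, 0.866025]] × [7, 5]ᵀ ≈ [3.5622, 7.8301]ᵀ
Result: (3.5622, 7.8301)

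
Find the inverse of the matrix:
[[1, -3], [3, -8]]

For [[a,b],[c,d]], inverse = (1/det)·[[d,-b],[-c,a]]
det = (1)(-8) - (-3)(3) = -8 - -9 = 1
Inverse = [[-8, 3], [-3, 1]]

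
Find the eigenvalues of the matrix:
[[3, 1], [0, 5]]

Characteristic equation: det(A - λI) = 0
λ² - (trace)λ + (det) = 0
trace = 3 + 5 = 8, det = (3)(5) - (1)(0) = 15
λ² - (8)λ + (15) = 0
λ = (8 ± √((8)² - 4·(15))) / 2 = (8 ± √4) / 2
Solving: λ = 3, 5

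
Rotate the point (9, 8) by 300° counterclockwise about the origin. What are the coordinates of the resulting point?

Rotation matrix for 300°: [[cos 300°, -sin 300°], [sin 300°, cos 300°]] ≈ [[0.500000, 0.866025], [-0.866025, 0.500000]]
[[0.500000, 0.866025], [-0.866025, 0.500000]] × [9, 8]ᵀ ≈ [11.4282, -3.7942]ᵀ
Result: (11.4282, -3.7942)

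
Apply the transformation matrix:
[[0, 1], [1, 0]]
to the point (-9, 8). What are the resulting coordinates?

Matrix multiplication:
[[0, 1], [1, 0]] × [-9, 8]ᵀ
= [(0)(-9) + (1)(8), (1)(-9) + (0)(8)]ᵀ
= [8, -9]ᵀ
Result: (8, -9)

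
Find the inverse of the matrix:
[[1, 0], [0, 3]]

For [[a,b],[c,d]], inverse = (1/det)·[[d,-b],[-c,a]]
det = (1)(3) - (0)(0) = 3 - 0 = 3
Inverse = (1/3)·[[3, 0], [0, 1]]
= [[1, 0], [0, 1/3]]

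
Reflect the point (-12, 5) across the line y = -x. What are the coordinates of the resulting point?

Reflection across line y = -x: (-12, 5) → (-5, 12)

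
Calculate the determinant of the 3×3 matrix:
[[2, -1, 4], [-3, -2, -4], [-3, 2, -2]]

Expansion along first row:
det = 2·det([[-2,-4],[2,-2]]) - -1·det([[-3,-4],[-3,-2]]) + 4·det([[-3,-2],[-3,2]])
    = 2·(-2·-2 - -4·2) - -1·(-3·-2 - -4·-3) + 4·(-3·2 - -2·-3)
    = 2·12 - -1·-6 + 4·-12
    = 24 + -6 + -48 = -30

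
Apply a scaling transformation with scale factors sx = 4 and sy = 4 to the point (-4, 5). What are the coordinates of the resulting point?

Scaling matrix:
[[4, 0], [0, 4]]
Result: (-4 × 4, 5 × 4) = (-16, 20)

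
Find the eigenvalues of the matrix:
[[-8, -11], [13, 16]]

Characteristic equation: det(A - λI) = 0
λ² - (trace)λ + (det) = 0
trace = -8 + 16 = 8, det = (-8)(16) - (-11)(13) = 15
λ² - (8)λ + (15) = 0
λ = (8 ± √((8)² - 4·(15))) / 2 = (8 ± √4) / 2
Solving: λ = 3, 5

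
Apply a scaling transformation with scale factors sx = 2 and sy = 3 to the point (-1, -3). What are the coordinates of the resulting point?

Scaling matrix:
[[2, 0], [0, 3]]
Result: (-1 × 2, -3 × 3) = (-2, -9)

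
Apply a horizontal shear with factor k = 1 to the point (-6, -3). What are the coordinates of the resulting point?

Shear matrix for horizontal shear with factor k = 1:
[[1, 1], [0, 1]]
Result: (-6, -3) → (-9, -3)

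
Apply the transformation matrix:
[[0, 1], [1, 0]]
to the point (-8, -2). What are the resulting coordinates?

Matrix multiplication:
[[0, 1], [1, 0]] × [-8, -2]ᵀ
= [(0)(-8) + (1)(-2), (1)(-8) + (0)(-2)]ᵀ
= [-2, -8]ᵀ
Result: (-2, -8)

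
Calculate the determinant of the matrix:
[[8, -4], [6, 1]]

For a 2×2 matrix [[a, b], [c, d]], det = ad - bc
det = (8)(1) - (-4)(6) = 8 - -24 = 32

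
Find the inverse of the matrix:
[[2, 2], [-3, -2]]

For [[a,b],[c,d]], inverse = (1/det)·[[d,-b],[-c,a]]
det = (2)(-2) - (2)(-3) = -4 - -6 = 2
Inverse = (1/2)·[[-2, -2], [3, 2]]
= [[-1, -1], [3/2, 1]]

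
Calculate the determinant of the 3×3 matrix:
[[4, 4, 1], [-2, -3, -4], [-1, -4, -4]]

Expansion along first row:
det = 4·det([[-3,-4],[-4,-4]]) - 4·det([[-2,-4],[-1,-4]]) + 1·det([[-2,-3],[-1,-4]])
    = 4·(-3·-4 - -4·-4) - 4·(-2·-4 - -4·-1) + 1·(-2·-4 - -3·-1)
    = 4·-4 - 4·4 + 1·5
    = -16 + -16 + 5 = -27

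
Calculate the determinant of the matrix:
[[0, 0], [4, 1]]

For a 2×2 matrix [[a, b], [c, d]], det = ad - bc
det = (0)(1) - (0)(4) = 0 - 0 = 0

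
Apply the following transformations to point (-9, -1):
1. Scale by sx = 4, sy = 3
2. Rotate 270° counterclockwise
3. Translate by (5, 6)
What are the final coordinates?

Step 1: Scale → (-36, -3)
Step 2: Rotate 270° → (-3, 36)
Step 3: Translate → (2, 42)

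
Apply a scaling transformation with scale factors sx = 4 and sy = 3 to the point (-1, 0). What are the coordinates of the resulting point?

Scaling matrix:
[[4, 0], [0, 3]]
Result: (-1 × 4, 0 × 3) = (-4, 0)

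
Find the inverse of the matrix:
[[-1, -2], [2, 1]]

For [[a,b],[c,d]], inverse = (1/det)·[[d,-b],[-c,a]]
det = (-1)(1) - (-2)(2) = -1 - -4 = 3
Inverse = (1/3)·[[1, 2], [-2, -1]]
= [[1/3, 2/3], [-2/3, -1/3]]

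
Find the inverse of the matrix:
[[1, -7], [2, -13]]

For [[a,b],[c,d]], inverse = (1/det)·[[d,-b],[-c,a]]
det = (1)(-13) - (-7)(2) = -13 - -14 = 1
Inverse = [[-13, 7], [-2, 1]]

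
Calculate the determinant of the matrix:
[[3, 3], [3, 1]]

For a 2×2 matrix [[a, b], [c, d]], det = ad - bc
det = (3)(1) - (3)(3) = 3 - 9 = -6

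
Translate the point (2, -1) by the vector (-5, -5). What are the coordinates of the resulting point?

Translation by (-5, -5) (homogeneous matrix [[1, 0, -5], [0, 1, -5], [0, 0, 1]]):
x' = 2 + -5 = -3
y' = -1 + -5 = -6
Result: (-3, -6)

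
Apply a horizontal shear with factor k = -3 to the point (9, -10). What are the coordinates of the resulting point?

Shear matrix for horizontal shear with factor k = -3:
[[1, -3], [0, 1]]
Result: (9, -10) → (39, -10)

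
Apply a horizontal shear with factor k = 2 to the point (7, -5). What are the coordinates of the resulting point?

Shear matrix for horizontal shear with factor k = 2:
[[1, 2], [0, 1]]
Result: (7, -5) → (-3, -5)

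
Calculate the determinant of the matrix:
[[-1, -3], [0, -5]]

For a 2×2 matrix [[a, b], [c, d]], det = ad - bc
det = (-1)(-5) - (-3)(0) = 5 - 0 = 5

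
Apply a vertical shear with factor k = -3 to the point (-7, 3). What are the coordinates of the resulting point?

Shear matrix for vertical shear with factor k = -3:
[[1, 0], [-3, 1]]
Result: (-7, 3) → (-7, 24)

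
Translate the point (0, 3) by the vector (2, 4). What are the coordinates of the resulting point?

Translation by (2, 4) (homogeneous matrix [[1, 0, 2], [0, 1, 4], [0, 0, 1]]):
x' = 0 + 2 = 2
y' = 3 + 4 = 7
Result: (2, 7)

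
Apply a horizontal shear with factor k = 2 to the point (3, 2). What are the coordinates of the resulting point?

Shear matrix for horizontal shear with factor k = 2:
[[1, 2], [0, 1]]
Result: (3, 2) → (7, 2)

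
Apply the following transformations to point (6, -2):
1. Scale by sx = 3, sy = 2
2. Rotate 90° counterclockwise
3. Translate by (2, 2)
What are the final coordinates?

Step 1: Scale → (18, -4)
Step 2: Rotate 90° → (4, 18)
Step 3: Translate → (6, 20)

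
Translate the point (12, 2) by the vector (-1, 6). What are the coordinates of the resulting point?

Translation by (-1, 6) (homogeneous matrix [[1, 0, -1], [0, 1, 6], [0, 0, 1]]):
x' = 12 + -1 = 11
y' = 2 + 6 = 8
Result: (11, 8)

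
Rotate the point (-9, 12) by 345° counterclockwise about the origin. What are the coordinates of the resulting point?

Rotation matrix for 345°: [[cos 345°, -sin 345°], [sin 345°, cos 345°]] ≈ [[0.965926, 0.258819], [-0.258819, 0.965926]]
[[0.965926, 0.258819], [-0.258819, 0.965926]] × [-9, 12]ᵀ ≈ [-5.5875, 13.9205]ᵀ
Result: (-5.5875, 13.9205)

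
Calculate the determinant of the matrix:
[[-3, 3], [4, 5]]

For a 2×2 matrix [[a, b], [c, d]], det = ad - bc
det = (-3)(5) - (3)(4) = -15 - 12 = -27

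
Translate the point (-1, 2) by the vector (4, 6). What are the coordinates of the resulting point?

Translation by (4, 6) (homogeneous matrix [[1, 0, 4], [0, 1, 6], [0, 0, 1]]):
x' = -1 + 4 = 3
y' = 2 + 6 = 8
Result: (3, 8)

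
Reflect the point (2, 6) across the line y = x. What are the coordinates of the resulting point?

Reflection across line y = x: (2, 6) → (6, 2)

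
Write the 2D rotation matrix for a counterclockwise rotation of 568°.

Rotation matrix formula: [[cos θ, -sin θ], [sin θ, cos θ]]
For θ = 568°:
cos(568°) = -0.8829
sin(568°) = -0.4695
Result: [[-0.8829, 0.4695], [-0.4695, -0.8829]]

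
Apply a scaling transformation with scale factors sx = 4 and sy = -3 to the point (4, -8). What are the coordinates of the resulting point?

Scaling matrix:
[[4, 0], [0, -3]]
Result: (4 × 4, -8 × -3) = (16, 24)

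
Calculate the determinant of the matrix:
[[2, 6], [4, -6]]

For a 2×2 matrix [[a, b], [c, d]], det = ad - bc
det = (2)(-6) - (6)(4) = -12 - 24 = -36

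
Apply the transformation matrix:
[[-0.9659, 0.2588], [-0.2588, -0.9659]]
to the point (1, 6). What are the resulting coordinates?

Matrix multiplication:
[[-0.9659, 0.2588], [-0.2588, -0.9659]] × [1, 6]ᵀ
= [(-0.9659)(1) + (0.2588)(6), (-0.2588)(1) + (-0.9659)(6)]ᵀ
= [0.5869, -6.0542]ᵀ
Result: (0.5869, -6.0542)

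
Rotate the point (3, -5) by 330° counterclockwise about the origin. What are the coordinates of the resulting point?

Rotation matrix for 330°: [[cos 330°, -sin 330°], [sin 330°, cos 330°]] ≈ [[0.866025, 0.500000], [-0.500000, 0.866025]]
[[0.866025, 0.500000], [-0.500000, 0.866025]] × [3, -5]ᵀ ≈ [0.0981, -5.8301]ᵀ
Result: (0.0981, -5.8301)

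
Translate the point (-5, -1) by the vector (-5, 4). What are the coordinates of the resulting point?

Translation by (-5, 4) (homogeneous matrix [[1, 0, -5], [0, 1, 4], [0, 0, 1]]):
x' = -5 + -5 = -10
y' = -1 + 4 = 3
Result: (-10, 3)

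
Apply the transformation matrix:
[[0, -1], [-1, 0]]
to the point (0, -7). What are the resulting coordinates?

Matrix multiplication:
[[0, -1], [-1, 0]] × [0, -7]ᵀ
= [(0)(0) + (-1)(-7), (-1)(0) + (0)(-7)]ᵀ
= [7, 0]ᵀ
Result: (7, 0)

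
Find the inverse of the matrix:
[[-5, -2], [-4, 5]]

For [[a,b],[c,d]], inverse = (1/det)·[[d,-b],[-c,a]]
det = (-5)(5) - (-2)(-4) = -25 - 8 = -33
Inverse = (1/-33)·[[5, 2], [4, -5]]
= [[-5/33, -2/33], [-4/33, 5/33]]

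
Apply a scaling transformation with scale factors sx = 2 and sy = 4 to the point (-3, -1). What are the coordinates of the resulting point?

Scaling matrix:
[[2, 0], [0, 4]]
Result: (-3 × 2, -1 × 4) = (-6, -4)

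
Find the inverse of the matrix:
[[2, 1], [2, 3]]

For [[a,b],[c,d]], inverse = (1/det)·[[d,-b],[-c,a]]
det = (2)(3) - (1)(2) = 6 - 2 = 4
Inverse = (1/4)·[[3, -1], [-2, 2]]
= [[3/4, -1/4], [-1/2, 1/2]]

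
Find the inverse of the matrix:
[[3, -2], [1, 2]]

For [[a,b],[c,d]], inverse = (1/det)·[[d,-b],[-c,a]]
det = (3)(2) - (-2)(1) = 6 - -2 = 8
Inverse = (1/8)·[[2, 2], [-1, 3]]
= [[1/4, 1/4], [-1/8, 3/8]]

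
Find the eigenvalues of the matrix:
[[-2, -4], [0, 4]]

Characteristic equation: det(A - λI) = 0
λ² - (trace)λ + (det) = 0
trace = -2 + 4 = 2, det = (-2)(4) - (-4)(0) = -8
λ² - (2)λ + (-8) = 0
λ = (2 ± √((2)² - 4·(-8))) / 2 = (2 ± √36) / 2
Solving: λ = -2, 4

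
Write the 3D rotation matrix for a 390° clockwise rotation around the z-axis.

Rotation matrix for clockwise 390° around z-axis:
A clockwise rotation by 390° is a counterclockwise rotation by -390°.
cos(-390°) = √3/2, sin(-390°) = -1/2
Result: [[√3/2, 1/2, 0], [-1/2, √3/2, 0], [0, 0, 1]]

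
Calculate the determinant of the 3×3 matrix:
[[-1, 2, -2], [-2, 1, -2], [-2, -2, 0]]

Expansion along first row:
det = -1·det([[1,-2],[-2,0]]) - 2·det([[-2,-2],[-2,0]]) + -2·det([[-2,1],[-2,-2]])
    = -1·(1·0 - -2·-2) - 2·(-2·0 - -2·-2) + -2·(-2·-2 - 1·-2)
    = -1·-4 - 2·-4 + -2·6
    = 4 + 8 + -12 = 0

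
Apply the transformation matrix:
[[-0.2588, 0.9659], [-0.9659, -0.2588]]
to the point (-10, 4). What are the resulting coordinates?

Matrix multiplication:
[[-0.2588, 0.9659], [-0.9659, -0.2588]] × [-10, 4]ᵀ
= [(-0.2588)(-10) + (0.9659)(4), (-0.9659)(-10) + (-0.2588)(4)]ᵀ
= [6.4516, 8.6238]ᵀ
Result: (6.4516, 8.6238)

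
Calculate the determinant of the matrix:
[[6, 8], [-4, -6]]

For a 2×2 matrix [[a, b], [c, d]], det = ad - bc
det = (6)(-6) - (8)(-4) = -36 - -32 = -4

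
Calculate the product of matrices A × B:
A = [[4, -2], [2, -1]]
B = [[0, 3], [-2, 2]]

Matrix multiplication:
C[0][0] = 4×0 + -2×-2 = 4
C[0][1] = 4×3 + -2×2 = 8
C[1][0] = 2×0 + -1×-2 = 2
C[1][1] = 2×3 + -1×2 = 4
Result: [[4, 8], [2, 4]]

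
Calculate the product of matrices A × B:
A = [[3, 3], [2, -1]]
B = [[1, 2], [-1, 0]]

Matrix multiplication:
C[0][0] = 3×1 + 3×-1 = 0
C[0][1] = 3×2 + 3×0 = 6
C[1][0] = 2×1 + -1×-1 = 3
C[1][1] = 2×2 + -1×0 = 4
Result: [[0, 6], [3, 4]]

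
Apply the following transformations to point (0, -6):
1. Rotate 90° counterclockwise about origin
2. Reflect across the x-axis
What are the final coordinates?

Step 1: Rotate 90° → (6, 0)
Step 2: Reflect across x-axis → (6, 0)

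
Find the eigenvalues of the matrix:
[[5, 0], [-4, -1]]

Characteristic equation: det(A - λI) = 0
λ² - (trace)λ + (det) = 0
trace = 5 + -1 = 4, det = (5)(-1) - (0)(-4) = -5
λ² - (4)λ + (-5) = 0
λ = (4 ± √((4)² - 4·(-5))) / 2 = (4 ± √36) / 2
Solving: λ = -1, 5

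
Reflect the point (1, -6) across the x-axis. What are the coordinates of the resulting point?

Reflection across x-axis: (1, -6) → (1, 6)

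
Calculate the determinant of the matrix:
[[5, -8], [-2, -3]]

For a 2×2 matrix [[a, b], [c, d]], det = ad - bc
det = (5)(-3) - (-8)(-2) = -15 - 16 = -31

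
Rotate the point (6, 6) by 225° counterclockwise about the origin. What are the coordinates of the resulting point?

Rotation matrix for 225°: [[cos 225°, -sin 225°], [sin 225°, cos 225°]] ≈ [[-0.707107, 0.707107], [-0.707107, -0.707107]]
[[-0.707107, 0.707107], [-0.707107, -0.707107]] × [6, 6]ᵀ ≈ [0, -8.4853]ᵀ
Result: (0, -8.4853)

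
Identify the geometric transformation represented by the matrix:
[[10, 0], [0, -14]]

This matrix represents: non-uniform scaling by sx = 10, sy = -14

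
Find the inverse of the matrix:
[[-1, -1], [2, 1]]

For [[a,b],[c,d]], inverse = (1/det)·[[d,-b],[-c,a]]
det = (-1)(1) - (-1)(2) = -1 - -2 = 1
Inverse = [[1, 1], [-2, -1]]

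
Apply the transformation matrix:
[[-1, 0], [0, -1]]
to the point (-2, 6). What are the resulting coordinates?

Matrix multiplication:
[[-1, 0], [0, -1]] × [-2, 6]ᵀ
= [(-1)(-2) + (0)(6), (0)(-2) + (-1)(6)]ᵀ
= [2, -6]ᵀ
Result: (2, -6)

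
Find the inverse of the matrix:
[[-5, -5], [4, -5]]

For [[a,b],[c,d]], inverse = (1/det)·[[d,-b],[-c,a]]
det = (-5)(-5) - (-5)(4) = 25 - -20 = 45
Inverse = (1/45)·[[-5, 5], [-4, -5]]
= [[-1/9, 1/9], [-4/45, -1/9]]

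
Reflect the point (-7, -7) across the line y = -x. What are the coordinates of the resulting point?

Reflection across line y = -x: (-7, -7) → (7, 7)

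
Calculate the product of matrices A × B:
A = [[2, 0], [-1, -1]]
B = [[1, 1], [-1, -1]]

Matrix multiplication:
C[0][0] = 2×1 + 0×-1 = 2
C[0][1] = 2×1 + 0×-1 = 2
C[1][0] = -1×1 + -1×-1 = 0
C[1][1] = -1×1 + -1×-1 = 0
Result: [[2, 2], [0, 0]]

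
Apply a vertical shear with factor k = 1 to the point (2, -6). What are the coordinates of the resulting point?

Shear matrix for vertical shear with factor k = 1:
[[1, 0], [1, 1]]
Result: (2, -6) → (2, -4)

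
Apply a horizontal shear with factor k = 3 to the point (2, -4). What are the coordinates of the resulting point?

Shear matrix for horizontal shear with factor k = 3:
[[1, 3], [0, 1]]
Result: (2, -4) → (-10, -4)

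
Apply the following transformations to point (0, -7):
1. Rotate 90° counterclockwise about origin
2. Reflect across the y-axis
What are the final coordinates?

Step 1: Rotate 90° → (7, 0)
Step 2: Reflect across y-axis → (-7, 0)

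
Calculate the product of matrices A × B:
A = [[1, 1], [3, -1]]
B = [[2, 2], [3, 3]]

Matrix multiplication:
C[0][0] = 1×2 + 1×3 = 5
C[0][1] = 1×2 + 1×3 = 5
C[1][0] = 3×2 + -1×3 = 3
C[1][1] = 3×2 + -1×3 = 3
Result: [[5, 5], [3, 3]]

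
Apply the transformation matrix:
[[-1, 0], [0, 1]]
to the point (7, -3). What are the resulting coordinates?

Matrix multiplication:
[[-1, 0], [0, 1]] × [7, -3]ᵀ
= [(-1)(7) + (0)(-3), (0)(7) + (1)(-3)]ᵀ
= [-7, -3]ᵀ
Result: (-7, -3)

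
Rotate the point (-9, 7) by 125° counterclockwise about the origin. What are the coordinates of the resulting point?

Rotation matrix for 125°: [[cos 125°, -sin 125°], [sin 125°, cos 125°]] ≈ [[-0.573576, -0.819152], [0.819152, -0.573576]]
[[-0.573576, -0.819152], [0.819152, -0.573576]] × [-9, 7]ᵀ ≈ [-0.5719, -11.3874]ᵀ
Result: (-0.5719, -11.3874)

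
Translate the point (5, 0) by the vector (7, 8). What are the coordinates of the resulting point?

Translation by (7, 8) (homogeneous matrix [[1, 0, 7], [0, 1, 8], [0, 0, 1]]):
x' = 5 + 7 = 12
y' = 0 + 8 = 8
Result: (12, 8)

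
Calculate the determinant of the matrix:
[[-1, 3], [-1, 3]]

For a 2×2 matrix [[a, b], [c, d]], det = ad - bc
det = (-1)(3) - (3)(-1) = -3 - -3 = 0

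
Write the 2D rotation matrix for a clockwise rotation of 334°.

Rotation matrix formula: [[cos θ, -sin θ], [sin θ, cos θ]]
A clockwise rotation by 334° is equivalent to a counterclockwise rotation by -334°.
For θ = -334°:
cos(-334°) = 0.8988
sin(-334°) = 0.4384
Result: [[0.8988, -0.4384], [0.4384, 0.8988]]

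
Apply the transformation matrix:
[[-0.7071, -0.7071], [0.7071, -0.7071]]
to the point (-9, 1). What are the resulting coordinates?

Matrix multiplication:
[[-0.7071, -0.7071], [0.7071, -0.7071]] × [-9, 1]ᵀ
= [(-0.7071)(-9) + (-0.7071)(1), (0.7071)(-9) + (-0.7071)(1)]ᵀ
= [5.6568, -7.0710]ᵀ
Result: (5.6568, -7.0710)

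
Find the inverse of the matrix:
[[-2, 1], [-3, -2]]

For [[a,b],[c,d]], inverse = (1/det)·[[d,-b],[-c,a]]
det = (-2)(-2) - (1)(-3) = 4 - -3 = 7
Inverse = (1/7)·[[-2, -1], [3, -2]]
= [[-2/7, -1/7], [3/7, -2/7]]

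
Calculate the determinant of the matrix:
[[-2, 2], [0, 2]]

For a 2×2 matrix [[a, b], [c, d]], det = ad - bc
det = (-2)(2) - (2)(0) = -4 - 0 = -4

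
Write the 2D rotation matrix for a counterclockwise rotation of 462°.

Rotation matrix formula: [[cos θ, -sin θ], [sin θ, cos θ]]
For θ = 462°:
cos(462°) = -0.2079
sin(462°) = 0.9781
Result: [[-0.2079, -0.9781], [0.9781, -0.2079]]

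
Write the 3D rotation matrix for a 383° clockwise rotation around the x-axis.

Rotation matrix for clockwise 383° around x-axis:
A clockwise rotation by 383° is a counterclockwise rotation by -383°.
cos(-383°) = 0.9205, sin(-383°) = -0.3907
Result: [[1, 0, 0], [0, 0.9205, 0.3907], [0, -0.3907, 0.9205]]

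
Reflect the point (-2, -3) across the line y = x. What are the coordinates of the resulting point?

Reflection across line y = x: (-2, -3) → (-3, -2)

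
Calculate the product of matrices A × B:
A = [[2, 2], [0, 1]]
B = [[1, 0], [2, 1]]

Matrix multiplication:
C[0][0] = 2×1 + 2×2 = 6
C[0][1] = 2×0 + 2×1 = 2
C[1][0] = 0×1 + 1×2 = 2
C[1][1] = 0×0 + 1×1 = 1
Result: [[6, 2], [2, 1]]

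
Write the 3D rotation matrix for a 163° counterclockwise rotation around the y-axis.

Rotation matrix for counterclockwise 163° around y-axis:
cos(163°) = -0.9563, sin(163°) = 0.2924
Result: [[-0.9563, 0, 0.2924], [0, 1, 0], [-0.2924, 0, -0.9563]]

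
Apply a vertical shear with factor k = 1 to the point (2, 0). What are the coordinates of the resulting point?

Shear matrix for vertical shear with factor k = 1:
[[1, 0], [1, 1]]
Result: (2, 0) → (2, 2)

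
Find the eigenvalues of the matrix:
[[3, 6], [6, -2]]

Characteristic equation: det(A - λI) = 0
λ² - (trace)λ + (det) = 0
trace = 3 + -2 = 1, det = (3)(-2) - (6)(6) = -42
λ² - (1)λ + (-42) = 0
λ = (1 ± √((1)² - 4·(-42))) / 2 = (1 ± √169) / 2
Solving: λ = -6, 7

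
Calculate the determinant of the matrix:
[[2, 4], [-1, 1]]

For a 2×2 matrix [[a, b], [c, d]], det = ad - bc
det = (2)(1) - (4)(-1) = 2 - -4 = 6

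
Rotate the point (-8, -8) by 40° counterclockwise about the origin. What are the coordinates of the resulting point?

Rotation matrix for 40°: [[cos 40°, -sin 40°], [sin 40°, cos 40°]] ≈ [[0.766044, -0.642788], [0.642788, 0.766044]]
[[0.766044, -0.642788], [0.642788, 0.766044]] × [-8, -8]ᵀ ≈ [-0.9861, -11.2707]ᵀ
Result: (-0.9861, -11.2707)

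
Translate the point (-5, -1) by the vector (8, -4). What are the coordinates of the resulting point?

Translation by (8, -4) (homogeneous matrix [[1, 0, 8], [0, 1, -4], [0, 0, 1]]):
x' = -5 + 8 = 3
y' = -1 + -4 = -5
Result: (3, -5)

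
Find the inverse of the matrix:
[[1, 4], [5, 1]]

For [[a,b],[c,d]], inverse = (1/det)·[[d,-b],[-c,a]]
det = (1)(1) - (4)(5) = 1 - 20 = -19
Inverse = (1/-19)·[[1, -4], [-5, 1]]
= [[-1/19, 4/19], [5/19, -1/19]]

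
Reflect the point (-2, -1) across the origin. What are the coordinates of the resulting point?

Reflection across origin: (-2, -1) → (2, 1)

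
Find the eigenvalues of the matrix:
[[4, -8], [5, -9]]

Characteristic equation: det(A - λI) = 0
λ² - (trace)λ + (det) = 0
trace = 4 + -9 = -5, det = (4)(-9) - (-8)(5) = 4
λ² - (-5)λ + (4) = 0
λ = (-5 ± √((-5)² - 4·(4))) / 2 = (-5 ± √9) / 2
Solving: λ = -4, -1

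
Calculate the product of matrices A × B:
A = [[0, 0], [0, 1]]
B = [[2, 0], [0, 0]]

Matrix multiplication:
C[0][0] = 0×2 + 0×0 = 0
C[0][1] = 0×0 + 0×0 = 0
C[1][0] = 0×2 + 1×0 = 0
C[1][1] = 0×0 + 1×0 = 0
Result: [[0, 0], [0, 0]]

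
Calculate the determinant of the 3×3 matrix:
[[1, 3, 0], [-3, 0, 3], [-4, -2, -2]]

Expansion along first row:
det = 1·det([[0,3],[-2,-2]]) - 3·det([[-3,3],[-4,-2]]) + 0·det([[-3,0],[-4,-2]])
    = 1·(0·-2 - 3·-2) - 3·(-3·-2 - 3·-4) + 0·(-3·-2 - 0·-4)
    = 1·6 - 3·18 + 0·6
    = 6 + -54 + 0 = -48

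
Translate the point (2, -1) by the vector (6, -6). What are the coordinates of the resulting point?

Translation by (6, -6) (homogeneous matrix [[1, 0, 6], [0, 1, -6], [0, 0, 1]]):
x' = 2 + 6 = 8
y' = -1 + -6 = -7
Result: (8, -7)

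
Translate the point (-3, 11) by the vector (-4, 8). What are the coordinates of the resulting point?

Translation by (-4, 8) (homogeneous matrix [[1, 0, -4], [0, 1, 8], [0, 0, 1]]):
x' = -3 + -4 = -7
y' = 11 + 8 = 19
Result: (-7, 19)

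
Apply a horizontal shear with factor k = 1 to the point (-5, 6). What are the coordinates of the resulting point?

Shear matrix for horizontal shear with factor k = 1:
[[1, 1], [0, 1]]
Result: (-5, 6) → (1, 6)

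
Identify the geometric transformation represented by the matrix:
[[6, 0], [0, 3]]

This matrix represents: non-uniform scaling by sx = 6, sy = 3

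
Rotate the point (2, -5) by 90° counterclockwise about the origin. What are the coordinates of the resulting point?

Rotation matrix for 90°: [[cos 90°, -sin 90°], [sin 90°, cos 90°]] = [[0, -1], [1, 0]]
[[0, -1], [1, 0]] × [2, -5]ᵀ = [5, 2]ᵀ
Result: (5, 2)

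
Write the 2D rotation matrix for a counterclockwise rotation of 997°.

Rotation matrix formula: [[cos θ, -sin θ], [sin θ, cos θ]]
For θ = 997°:
cos(997°) = 0.1219
sin(997°) = -0.9925
Result: [[0.1219, 0.9925], [-0.9925, 0.1219]]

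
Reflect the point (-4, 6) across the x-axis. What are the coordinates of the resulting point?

Reflection across x-axis: (-4, 6) → (-4, -6)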